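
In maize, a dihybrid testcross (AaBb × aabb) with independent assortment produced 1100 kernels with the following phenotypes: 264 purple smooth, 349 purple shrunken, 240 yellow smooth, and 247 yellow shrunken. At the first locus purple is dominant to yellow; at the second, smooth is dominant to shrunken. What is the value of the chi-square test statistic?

A dihybrid testcross with independent assortment gives a 1:1:1:1 ratio.
The 1:1:1:1 ratio has 4 parts, so with N = 1100 the expected counts are:
  purple smooth: 1100 × 1/4 = 275
  purple shrunken: 1100 × 1/4 = 275
  yellow smooth: 1100 × 1/4 = 275
  yellow shrunken: 1100 × 1/4 = 275
χ² = Σ (O − E)² / E
  purple smooth: (264 − 275)² / 275 = 0.4400
  purple shrunken: (349 − 275)² / 275 = 19.9127
  yellow smooth: (240 − 275)² / 275 = 4.4545
  yellow shrunken: (247 − 275)² / 275 = 2.8509
χ² = 0.4400 + 19.9127 + 4.4545 + 2.8509 = 27.6581 ≈ 27.658

27.658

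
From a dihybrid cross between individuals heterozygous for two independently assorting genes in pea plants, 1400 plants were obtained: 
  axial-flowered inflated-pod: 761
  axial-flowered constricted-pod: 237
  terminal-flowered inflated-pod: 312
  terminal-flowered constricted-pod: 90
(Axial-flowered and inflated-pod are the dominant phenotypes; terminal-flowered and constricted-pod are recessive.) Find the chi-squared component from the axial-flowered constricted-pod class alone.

2.477

A dihybrid F₂ with independent assortment and complete dominance at both loci gives a 9:3:3:1 phenotypic ratio.
Expected counts for N = 1400 under a 9:3:3:1 ratio (total parts = 16):
  axial-flowered inflated-pod: 1400 × 9/16 = 787.5
  axial-flowered constricted-pod: 1400 × 3/16 = 262.5
  terminal-flowered inflated-pod: 1400 × 3/16 = 262.5
  terminal-flowered constricted-pod: 1400 × 1/16 = 87.5
Contribution of axial-flowered constricted-pod: (237 − 262.5)² / 262.5 = 2.4771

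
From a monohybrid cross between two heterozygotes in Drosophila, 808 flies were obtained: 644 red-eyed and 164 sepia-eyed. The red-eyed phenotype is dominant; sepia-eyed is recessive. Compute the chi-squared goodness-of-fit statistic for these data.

For a monohybrid cross between heterozygotes with complete dominance, the expected phenotypic ratio is 3:1.
Expected counts for N = 808 under a 3:1 ratio (total parts = 4):
  red-eyed: 808 × 3/4 = 606
  sepia-eyed: 808 × 1/4 = 202
χ² = Σ (O − E)² / E
  red-eyed: (644 − 606)² / 606 = 2.3828
  sepia-eyed: (164 − 202)² / 202 = 7.1485
χ² = 2.3828 + 7.1485 = 9.5313 ≈ 9.531

9.531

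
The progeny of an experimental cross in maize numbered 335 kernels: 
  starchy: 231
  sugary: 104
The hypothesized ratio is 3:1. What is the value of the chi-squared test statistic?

Total ratio parts = 4. Expected numbers out of 335:
  starchy: 335 × 3/4 = 251.25
  sugary: 335 × 1/4 = 83.75
χ² = Σ (O − E)² / E
  starchy: (231 − 251.25)² / 251.25 = 1.6321
  sugary: (104 − 83.75)² / 83.75 = 4.8963
χ² = 1.6321 + 4.8963 = 6.5284 ≈ 6.528

6.528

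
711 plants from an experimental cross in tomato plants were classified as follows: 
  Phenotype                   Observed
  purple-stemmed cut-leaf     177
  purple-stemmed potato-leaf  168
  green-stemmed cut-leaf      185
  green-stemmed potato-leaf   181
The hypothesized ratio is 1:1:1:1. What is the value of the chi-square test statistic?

0.893

Expected counts for N = 711 under a 1:1:1:1 ratio (total parts = 4):
  purple-stemmed cut-leaf: 711 × 1/4 = 177.75
  purple-stemmed potato-leaf: 711 × 1/4 = 177.75
  green-stemmed cut-leaf: 711 × 1/4 = 177.75
  green-stemmed potato-leaf: 711 × 1/4 = 177.75
χ² = Σ (O − E)² / E
  purple-stemmed cut-leaf: (177 − 177.75)² / 177.75 = 0.0032
  purple-stemmed potato-leaf: (168 − 177.75)² / 177.75 = 0.5348
  green-stemmed cut-leaf: (185 − 177.75)² / 177.75 = 0.2957
  green-stemmed potato-leaf: (181 − 177.75)² / 177.75 = 0.0594
χ² = 0.0032 + 0.5348 + 0.2957 + 0.0594 = 0.8931 ≈ 0.893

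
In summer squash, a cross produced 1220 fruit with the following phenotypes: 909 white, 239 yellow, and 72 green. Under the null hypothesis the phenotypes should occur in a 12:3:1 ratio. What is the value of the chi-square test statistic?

Expected counts for N = 1220 under a 12:3:1 ratio (total parts = 16):
  white: 1220 × 12/16 = 915
  yellow: 1220 × 3/16 = 228.75
  green: 1220 × 1/16 = 76.25
χ² = Σ (O − E)² / E
  white: (909 − 915)² / 915 = 0.0393
  yellow: (239 − 228.75)² / 228.75 = 0.4593
  green: (72 − 76.25)² / 76.25 = 0.2369
χ² = 0.0393 + 0.4593 + 0.2369 = 0.7355 ≈ 0.736

0.736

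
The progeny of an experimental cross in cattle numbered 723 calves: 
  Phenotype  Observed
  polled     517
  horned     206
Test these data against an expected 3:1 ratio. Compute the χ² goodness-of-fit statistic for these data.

4.703

Expected counts for N = 723 under a 3:1 ratio (total parts = 4):
  polled: 723 × 3/4 = 542.25
  horned: 723 × 1/4 = 180.75
χ² = Σ (O − E)² / E
  polled: (517 − 542.25)² / 542.25 = 1.1758
  horned: (206 − 180.75)² / 180.75 = 3.5273
χ² = 1.1758 + 3.5273 = 4.7031 ≈ 4.703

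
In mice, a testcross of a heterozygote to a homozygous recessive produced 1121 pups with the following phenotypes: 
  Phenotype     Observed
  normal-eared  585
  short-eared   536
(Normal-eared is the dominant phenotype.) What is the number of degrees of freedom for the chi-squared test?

A testcross of a heterozygote (Aa × aa) gives a 1:1 phenotypic ratio.
A goodness-of-fit test with 2 phenotype classes has df = 2 − 1 = 1.

1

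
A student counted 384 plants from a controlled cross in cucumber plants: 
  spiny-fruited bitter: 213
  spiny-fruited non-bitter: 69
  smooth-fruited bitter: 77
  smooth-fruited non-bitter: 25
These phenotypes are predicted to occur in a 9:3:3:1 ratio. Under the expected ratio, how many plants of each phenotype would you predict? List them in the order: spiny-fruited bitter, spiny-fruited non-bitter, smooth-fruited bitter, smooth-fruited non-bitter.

Total ratio parts = 16. Expected numbers out of 384:
  spiny-fruited bitter: 384 × 9/16 = 216
  spiny-fruited non-bitter: 384 × 3/16 = 72
  smooth-fruited bitter: 384 × 3/16 = 72
  smooth-fruited non-bitter: 384 × 1/16 = 24

216, 72, 72, 24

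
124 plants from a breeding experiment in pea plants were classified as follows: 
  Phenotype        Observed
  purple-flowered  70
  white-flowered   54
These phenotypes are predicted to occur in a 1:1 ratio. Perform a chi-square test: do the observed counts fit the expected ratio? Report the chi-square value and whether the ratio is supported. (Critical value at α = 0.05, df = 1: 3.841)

Expected counts for N = 124 under a 1:1 ratio (total parts = 2):
  purple-flowered: 124 × 1/2 = 62
  white-flowered: 124 × 1/2 = 62
χ² = Σ (O − E)² / E
  purple-flowered: (70 − 62)² / 62 = 1.0323
  white-flowered: (54 − 62)² / 62 = 1.0323
χ² = 1.0323 + 1.0323 = 2.0646 ≈ 2.065
Degrees of freedom = 2 − 1 = 1; critical value at α = 0.05 is 3.841.
Since 2.065 < 3.841, we fail to reject the null hypothesis — the data are consistent with the 1:1 ratio.

2.065; consistent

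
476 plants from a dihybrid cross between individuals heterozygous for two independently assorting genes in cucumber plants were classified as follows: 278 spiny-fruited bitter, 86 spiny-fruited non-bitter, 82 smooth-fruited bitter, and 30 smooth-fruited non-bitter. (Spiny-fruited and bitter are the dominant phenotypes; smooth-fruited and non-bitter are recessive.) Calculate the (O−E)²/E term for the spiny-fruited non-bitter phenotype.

0.118

A dihybrid F₂ with independent assortment and complete dominance at both loci gives a 9:3:3:1 phenotypic ratio.
The 9:3:3:1 ratio has 16 parts, so with N = 476 the expected counts are:
  spiny-fruited bitter: 476 × 9/16 = 267.75
  spiny-fruited non-bitter: 476 × 3/16 = 89.25
  smooth-fruited bitter: 476 × 3/16 = 89.25
  smooth-fruited non-bitter: 476 × 1/16 = 29.75
Contribution of spiny-fruited non-bitter: (86 − 89.25)² / 89.25 = 0.1183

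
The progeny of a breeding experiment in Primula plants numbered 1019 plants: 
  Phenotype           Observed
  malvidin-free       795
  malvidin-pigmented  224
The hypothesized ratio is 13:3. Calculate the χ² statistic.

6.988

Total ratio parts = 16. Expected numbers out of 1019:
  malvidin-free: 1019 × 13/16 = 827.9375
  malvidin-pigmented: 1019 × 3/16 = 191.0625
χ² = Σ (O − E)² / E
  malvidin-free: (795 − 827.9375)² / 827.9375 = 1.3103
  malvidin-pigmented: (224 − 191.0625)² / 191.0625 = 5.6781
χ² = 1.3103 + 5.6781 = 6.9884 ≈ 6.988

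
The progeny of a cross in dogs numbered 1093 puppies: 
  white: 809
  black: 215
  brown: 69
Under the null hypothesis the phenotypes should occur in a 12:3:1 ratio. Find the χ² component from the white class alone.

Expected counts for N = 1093 under a 12:3:1 ratio (total parts = 16):
  white: 1093 × 12/16 = 819.75
  black: 1093 × 3/16 = 204.9375
  brown: 1093 × 1/16 = 68.3125
Contribution of white: (809 − 819.75)² / 819.75 = 0.1410

0.141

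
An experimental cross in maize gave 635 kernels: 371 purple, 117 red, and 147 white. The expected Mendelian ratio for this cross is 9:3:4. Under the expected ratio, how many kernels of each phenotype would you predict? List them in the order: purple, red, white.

Total ratio parts = 16. Expected numbers out of 635:
  purple: 635 × 9/16 = 357.1875
  red: 635 × 3/16 = 119.0625
  white: 635 × 4/16 = 158.75

357.1875, 119.0625, 158.75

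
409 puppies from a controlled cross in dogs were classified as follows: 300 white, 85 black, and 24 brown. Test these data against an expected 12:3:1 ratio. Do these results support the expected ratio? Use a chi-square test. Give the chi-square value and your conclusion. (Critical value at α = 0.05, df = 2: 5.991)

1.145; consistent

The 12:3:1 ratio has 16 parts, so with N = 409 the expected counts are:
  white: 409 × 12/16 = 306.75
  black: 409 × 3/16 = 76.6875
  brown: 409 × 1/16 = 25.5625
χ² = Σ (O − E)² / E
  white: (300 − 306.75)² / 306.75 = 0.1485
  black: (85 − 76.6875)² / 76.6875 = 0.9010
  brown: (24 − 25.5625)² / 25.5625 = 0.0955
χ² = 0.1485 + 0.9010 + 0.0955 = 1.145
Degrees of freedom = 3 − 1 = 2; critical value at α = 0.05 is 5.991.
Since 1.145 < 5.991, we fail to reject the null hypothesis — the data are consistent with the 12:3:1 ratio.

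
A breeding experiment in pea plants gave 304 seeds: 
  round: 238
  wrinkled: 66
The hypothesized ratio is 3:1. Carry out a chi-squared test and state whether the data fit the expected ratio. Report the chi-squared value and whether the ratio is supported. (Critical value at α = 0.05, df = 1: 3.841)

1.754; consistent

Total ratio parts = 4. Expected numbers out of 304:
  round: 304 × 3/4 = 228
  wrinkled: 304 × 1/4 = 76
χ² = Σ (O − E)² / E
  round: (238 − 228)² / 228 = 0.4386
  wrinkled: (66 − 76)² / 76 = 1.3158
χ² = 0.4386 + 1.3158 = 1.7544 ≈ 1.754
Degrees of freedom = 2 − 1 = 1; critical value at α = 0.05 is 3.841.
Since 1.754 < 3.841, we fail to reject the null hypothesis — the data are consistent with the 3:1 ratio.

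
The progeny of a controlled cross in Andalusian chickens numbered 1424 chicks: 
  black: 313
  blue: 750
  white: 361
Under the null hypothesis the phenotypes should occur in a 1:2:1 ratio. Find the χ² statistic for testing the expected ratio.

7.292

Under the 1:2:1 hypothesis (Σ ratio = 4, N = 1424):
  black: 1424 × 1/4 = 356
  blue: 1424 × 2/4 = 712
  white: 1424 × 1/4 = 356
χ² = Σ (O − E)² / E
  black: (313 − 356)² / 356 = 5.1938
  blue: (750 − 712)² / 712 = 2.0281
  white: (361 − 356)² / 356 = 0.0702
χ² = 5.1938 + 2.0281 + 0.0702 = 7.2921 ≈ 7.292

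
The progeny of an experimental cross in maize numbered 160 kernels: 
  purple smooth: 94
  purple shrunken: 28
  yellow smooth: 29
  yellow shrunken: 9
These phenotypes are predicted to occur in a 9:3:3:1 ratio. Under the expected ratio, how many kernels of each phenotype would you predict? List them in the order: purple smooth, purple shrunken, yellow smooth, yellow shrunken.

Under the 9:3:3:1 hypothesis (Σ ratio = 16, N = 160):
  purple smooth: 160 × 9/16 = 90
  purple shrunken: 160 × 3/16 = 30
  yellow smooth: 160 × 3/16 = 30
  yellow shrunken: 160 × 1/16 = 10

90, 30, 30, 10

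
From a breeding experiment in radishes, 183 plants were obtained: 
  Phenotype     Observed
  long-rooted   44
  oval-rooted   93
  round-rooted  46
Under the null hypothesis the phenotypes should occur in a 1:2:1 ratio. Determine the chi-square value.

0.093

Total ratio parts = 4. Expected numbers out of 183:
  long-rooted: 183 × 1/4 = 45.75
  oval-rooted: 183 × 2/4 = 91.5
  round-rooted: 183 × 1/4 = 45.75
χ² = Σ (O − E)² / E
  long-rooted: (44 − 45.75)² / 45.75 = 0.0669
  oval-rooted: (93 − 91.5)² / 91.5 = 0.0246
  round-rooted: (46 − 45.75)² / 45.75 = 0.0014
χ² = 0.0669 + 0.0246 + 0.0014 = 0.0929 ≈ 0.093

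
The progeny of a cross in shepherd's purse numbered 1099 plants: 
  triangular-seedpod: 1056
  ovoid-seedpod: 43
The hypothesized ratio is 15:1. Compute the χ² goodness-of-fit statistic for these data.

Total ratio parts = 16. Expected numbers out of 1099:
  triangular-seedpod: 1099 × 15/16 = 1030.3125
  ovoid-seedpod: 1099 × 1/16 = 68.6875
χ² = Σ (O − E)² / E
  triangular-seedpod: (1056 − 1030.3125)² / 1030.3125 = 0.6404
  ovoid-seedpod: (43 − 68.6875)² / 68.6875 = 9.6065
χ² = 0.6404 + 9.6065 = 10.2469 ≈ 10.247

10.247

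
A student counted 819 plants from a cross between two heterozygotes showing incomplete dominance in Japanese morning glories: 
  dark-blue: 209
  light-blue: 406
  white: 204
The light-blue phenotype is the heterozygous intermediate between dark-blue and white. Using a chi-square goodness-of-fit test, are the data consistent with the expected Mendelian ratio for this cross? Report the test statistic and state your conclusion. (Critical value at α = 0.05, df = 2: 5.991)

0.121; consistent

With incomplete dominance, a heterozygote × heterozygote cross gives a 1:2:1 phenotypic ratio.
Under the 1:2:1 hypothesis (Σ ratio = 4, N = 819):
  dark-blue: 819 × 1/4 = 204.75
  light-blue: 819 × 2/4 = 409.5
  white: 819 × 1/4 = 204.75
χ² = Σ (O − E)² / E
  dark-blue: (209 − 204.75)² / 204.75 = 0.0882
  light-blue: (406 − 409.5)² / 409.5 = 0.0299
  white: (204 − 204.75)² / 204.75 = 0.0027
χ² = 0.0882 + 0.0299 + 0.0027 = 0.1208 ≈ 0.121
Degrees of freedom = 3 − 1 = 2; critical value at α = 0.05 is 5.991.
Since 0.121 < 5.991, we fail to reject the null hypothesis — the data are consistent with the 1:2:1 ratio.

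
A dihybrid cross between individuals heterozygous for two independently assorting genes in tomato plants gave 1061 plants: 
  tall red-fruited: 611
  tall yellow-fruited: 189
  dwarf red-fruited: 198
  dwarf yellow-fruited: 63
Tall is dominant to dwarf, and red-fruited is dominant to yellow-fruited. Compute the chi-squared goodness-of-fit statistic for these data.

A dihybrid F₂ with independent assortment and complete dominance at both loci gives a 9:3:3:1 phenotypic ratio.
Total ratio parts = 16. Expected numbers out of 1061:
  tall red-fruited: 1061 × 9/16 = 596.8125
  tall yellow-fruited: 1061 × 3/16 = 198.9375
  dwarf red-fruited: 1061 × 3/16 = 198.9375
  dwarf yellow-fruited: 1061 × 1/16 = 66.3125
χ² = Σ (O − E)² / E
  tall red-fruited: (611 − 596.8125)² / 596.8125 = 0.3373
  tall yellow-fruited: (189 − 198.9375)² / 198.9375 = 0.4964
  dwarf red-fruited: (198 − 198.9375)² / 198.9375 = 0.0044
  dwarf yellow-fruited: (63 − 66.3125)² / 66.3125 = 0.1655
χ² = 0.3373 + 0.4964 + 0.0044 + 0.1655 = 1.0036 ≈ 1.004

1.004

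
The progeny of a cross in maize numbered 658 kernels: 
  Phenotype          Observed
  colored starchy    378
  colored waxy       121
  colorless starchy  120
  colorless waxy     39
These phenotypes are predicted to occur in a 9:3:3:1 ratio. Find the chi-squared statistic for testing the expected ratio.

The 9:3:3:1 ratio has 16 parts, so with N = 658 the expected counts are:
  colored starchy: 658 × 9/16 = 370.125
  colored waxy: 658 × 3/16 = 123.375
  colorless starchy: 658 × 3/16 = 123.375
  colorless waxy: 658 × 1/16 = 41.125
χ² = Σ (O − E)² / E
  colored starchy: (378 − 370.125)² / 370.125 = 0.1676
  colored waxy: (121 − 123.375)² / 123.375 = 0.0457
  colorless starchy: (120 − 123.375)² / 123.375 = 0.0923
  colorless waxy: (39 − 41.125)² / 41.125 = 0.1098
χ² = 0.1676 + 0.0457 + 0.0923 + 0.1098 = 0.4154 ≈ 0.415

0.415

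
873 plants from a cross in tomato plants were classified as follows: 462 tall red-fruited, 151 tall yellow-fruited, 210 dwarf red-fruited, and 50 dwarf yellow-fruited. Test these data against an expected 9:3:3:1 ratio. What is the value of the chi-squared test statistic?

The 9:3:3:1 ratio has 16 parts, so with N = 873 the expected counts are:
  tall red-fruited: 873 × 9/16 = 491.0625
  tall yellow-fruited: 873 × 3/16 = 163.6875
  dwarf red-fruited: 873 × 3/16 = 163.6875
  dwarf yellow-fruited: 873 × 1/16 = 54.5625
χ² = Σ (O − E)² / E
  tall red-fruited: (462 − 491.0625)² / 491.0625 = 1.7200
  tall yellow-fruited: (151 − 163.6875)² / 163.6875 = 0.9834
  dwarf red-fruited: (210 − 163.6875)² / 163.6875 = 13.1033
  dwarf yellow-fruited: (50 − 54.5625)² / 54.5625 = 0.3815
χ² = 1.7200 + 0.9834 + 13.1033 + 0.3815 = 16.1882 ≈ 16.188

16.188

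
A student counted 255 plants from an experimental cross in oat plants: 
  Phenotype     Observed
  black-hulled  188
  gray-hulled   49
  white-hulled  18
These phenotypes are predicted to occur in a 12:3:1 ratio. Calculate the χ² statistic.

Under the 12:3:1 hypothesis (Σ ratio = 16, N = 255):
  black-hulled: 255 × 12/16 = 191.25
  gray-hulled: 255 × 3/16 = 47.8125
  white-hulled: 255 × 1/16 = 15.9375
χ² = Σ (O − E)² / E
  black-hulled: (188 − 191.25)² / 191.25 = 0.0552
  gray-hulled: (49 − 47.8125)² / 47.8125 = 0.0295
  white-hulled: (18 − 15.9375)² / 15.9375 = 0.2669
χ² = 0.0552 + 0.0295 + 0.2669 = 0.3516 ≈ 0.352

0.352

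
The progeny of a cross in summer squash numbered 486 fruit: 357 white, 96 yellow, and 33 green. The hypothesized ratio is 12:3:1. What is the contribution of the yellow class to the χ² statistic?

Expected counts for N = 486 under a 12:3:1 ratio (total parts = 16):
  white: 486 × 12/16 = 364.5
  yellow: 486 × 3/16 = 91.125
  green: 486 × 1/16 = 30.375
Contribution of yellow: (96 − 91.125)² / 91.125 = 0.2608

0.261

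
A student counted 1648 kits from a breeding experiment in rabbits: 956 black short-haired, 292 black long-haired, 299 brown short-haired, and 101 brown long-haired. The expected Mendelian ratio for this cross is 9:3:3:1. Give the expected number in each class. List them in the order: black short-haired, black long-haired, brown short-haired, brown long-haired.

927, 309, 309, 103

Under the 9:3:3:1 hypothesis (Σ ratio = 16, N = 1648):
  black short-haired: 1648 × 9/16 = 927
  black long-haired: 1648 × 3/16 = 309
  brown short-haired: 1648 × 3/16 = 309
  brown long-haired: 1648 × 1/16 = 103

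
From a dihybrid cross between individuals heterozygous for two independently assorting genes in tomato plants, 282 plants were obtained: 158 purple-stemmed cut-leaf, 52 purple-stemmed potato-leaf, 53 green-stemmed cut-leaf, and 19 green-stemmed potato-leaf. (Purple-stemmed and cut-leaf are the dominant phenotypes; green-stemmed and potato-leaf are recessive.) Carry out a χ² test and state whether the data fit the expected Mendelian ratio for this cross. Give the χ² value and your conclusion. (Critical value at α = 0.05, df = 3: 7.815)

0.125; consistent

A dihybrid F₂ with independent assortment and complete dominance at both loci gives a 9:3:3:1 phenotypic ratio.
Total ratio parts = 16. Expected numbers out of 282:
  purple-stemmed cut-leaf: 282 × 9/16 = 158.625
  purple-stemmed potato-leaf: 282 × 3/16 = 52.875
  green-stemmed cut-leaf: 282 × 3/16 = 52.875
  green-stemmed potato-leaf: 282 × 1/16 = 17.625
χ² = Σ (O − E)² / E
  purple-stemmed cut-leaf: (158 − 158.625)² / 158.625 = 0.0025
  purple-stemmed potato-leaf: (52 − 52.875)² / 52.875 = 0.0145
  green-stemmed cut-leaf: (53 − 52.875)² / 52.875 = 0.0003
  green-stemmed potato-leaf: (19 − 17.625)² / 17.625 = 0.1073
χ² = 0.0025 + 0.0145 + 0.0003 + 0.1073 = 0.1246 ≈ 0.125
Degrees of freedom = 4 − 1 = 3; critical value at α = 0.05 is 7.815.
Since 0.125 < 7.815, we fail to reject the null hypothesis — the data are consistent with the 9:3:3:1 ratio.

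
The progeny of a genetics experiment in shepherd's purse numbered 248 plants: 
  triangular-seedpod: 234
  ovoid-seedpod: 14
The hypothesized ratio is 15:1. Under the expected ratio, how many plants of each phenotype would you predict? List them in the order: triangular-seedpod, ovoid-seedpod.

232.5, 15.5

Expected counts for N = 248 under a 15:1 ratio (total parts = 16):
  triangular-seedpod: 248 × 15/16 = 232.5
  ovoid-seedpod: 248 × 1/16 = 15.5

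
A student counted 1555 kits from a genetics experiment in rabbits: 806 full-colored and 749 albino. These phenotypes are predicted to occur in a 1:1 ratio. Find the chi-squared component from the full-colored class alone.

The 1:1 ratio has 2 parts, so with N = 1555 the expected counts are:
  full-colored: 1555 × 1/2 = 777.5
  albino: 1555 × 1/2 = 777.5
Contribution of full-colored: (806 − 777.5)² / 777.5 = 1.0447

1.045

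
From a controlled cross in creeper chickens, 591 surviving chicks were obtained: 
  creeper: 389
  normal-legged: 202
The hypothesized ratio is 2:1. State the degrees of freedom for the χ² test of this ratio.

1

A goodness-of-fit test with 2 phenotype classes has df = 2 − 1 = 1.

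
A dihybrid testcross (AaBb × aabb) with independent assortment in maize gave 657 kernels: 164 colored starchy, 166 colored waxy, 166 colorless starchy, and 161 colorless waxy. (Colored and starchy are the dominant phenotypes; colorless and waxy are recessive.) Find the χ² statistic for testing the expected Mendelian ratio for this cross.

0.102

A dihybrid testcross with independent assortment gives a 1:1:1:1 ratio.
Under the 1:1:1:1 hypothesis (Σ ratio = 4, N = 657):
  colored starchy: 657 × 1/4 = 164.25
  colored waxy: 657 × 1/4 = 164.25
  colorless starchy: 657 × 1/4 = 164.25
  colorless waxy: 657 × 1/4 = 164.25
χ² = Σ (O − E)² / E
  colored starchy: (164 − 164.25)² / 164.25 = 0.0004
  colored waxy: (166 − 164.25)² / 164.25 = 0.0186
  colorless starchy: (166 − 164.25)² / 164.25 = 0.0186
  colorless waxy: (161 − 164.25)² / 164.25 = 0.0643
χ² = 0.0004 + 0.0186 + 0.0186 + 0.0643 = 0.1019 ≈ 0.102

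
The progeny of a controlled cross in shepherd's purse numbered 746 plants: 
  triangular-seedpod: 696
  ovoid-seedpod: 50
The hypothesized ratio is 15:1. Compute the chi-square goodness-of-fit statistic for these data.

0.261

Expected counts for N = 746 under a 15:1 ratio (total parts = 16):
  triangular-seedpod: 746 × 15/16 = 699.375
  ovoid-seedpod: 746 × 1/16 = 46.625
χ² = Σ (O − E)² / E
  triangular-seedpod: (696 − 699.375)² / 699.375 = 0.0163
  ovoid-seedpod: (50 − 46.625)² / 46.625 = 0.2443
χ² = 0.0163 + 0.2443 = 0.2606 ≈ 0.261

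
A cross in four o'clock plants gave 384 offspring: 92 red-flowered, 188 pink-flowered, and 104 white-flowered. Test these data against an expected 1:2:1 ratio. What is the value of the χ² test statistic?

Under the 1:2:1 hypothesis (Σ ratio = 4, N = 384):
  red-flowered: 384 × 1/4 = 96
  pink-flowered: 384 × 2/4 = 192
  white-flowered: 384 × 1/4 = 96
χ² = Σ (O − E)² / E
  red-flowered: (92 − 96)² / 96 = 0.1667
  pink-flowered: (188 − 192)² / 192 = 0.0833
  white-flowered: (104 − 96)² / 96 = 0.6667
χ² = 0.1667 + 0.0833 + 0.6667 = 0.9167 ≈ 0.917

0.917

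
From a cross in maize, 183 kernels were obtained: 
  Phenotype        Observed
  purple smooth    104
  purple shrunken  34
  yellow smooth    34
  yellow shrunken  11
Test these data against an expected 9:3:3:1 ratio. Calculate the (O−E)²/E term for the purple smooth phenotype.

0.011

The 9:3:3:1 ratio has 16 parts, so with N = 183 the expected counts are:
  purple smooth: 183 × 9/16 = 102.9375
  purple shrunken: 183 × 3/16 = 34.3125
  yellow smooth: 183 × 3/16 = 34.3125
  yellow shrunken: 183 × 1/16 = 11.4375
Contribution of purple smooth: (104 − 102.9375)² / 102.9375 = 0.0110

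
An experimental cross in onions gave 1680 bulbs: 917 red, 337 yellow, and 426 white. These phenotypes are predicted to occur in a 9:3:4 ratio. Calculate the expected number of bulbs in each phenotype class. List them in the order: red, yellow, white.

Total ratio parts = 16. Expected numbers out of 1680:
  red: 1680 × 9/16 = 945
  yellow: 1680 × 3/16 = 315
  white: 1680 × 4/16 = 420

945, 315, 420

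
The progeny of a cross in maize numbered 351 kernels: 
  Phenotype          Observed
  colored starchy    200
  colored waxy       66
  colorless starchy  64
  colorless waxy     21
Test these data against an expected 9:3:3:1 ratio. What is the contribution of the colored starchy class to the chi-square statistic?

The 9:3:3:1 ratio has 16 parts, so with N = 351 the expected counts are:
  colored starchy: 351 × 9/16 = 197.4375
  colored waxy: 351 × 3/16 = 65.8125
  colorless starchy: 351 × 3/16 = 65.8125
  colorless waxy: 351 × 1/16 = 21.9375
Contribution of colored starchy: (200 − 197.4375)² / 197.4375 = 0.0333

0.033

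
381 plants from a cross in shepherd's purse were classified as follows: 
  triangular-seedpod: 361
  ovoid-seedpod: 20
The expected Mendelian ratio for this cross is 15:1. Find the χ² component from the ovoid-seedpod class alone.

0.610

Expected counts for N = 381 under a 15:1 ratio (total parts = 16):
  triangular-seedpod: 381 × 15/16 = 357.1875
  ovoid-seedpod: 381 × 1/16 = 23.8125
Contribution of ovoid-seedpod: (20 − 23.8125)² / 23.8125 = 0.6104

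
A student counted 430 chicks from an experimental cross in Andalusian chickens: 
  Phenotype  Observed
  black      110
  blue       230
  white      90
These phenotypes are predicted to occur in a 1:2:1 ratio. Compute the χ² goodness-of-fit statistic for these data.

Total ratio parts = 4. Expected numbers out of 430:
  black: 430 × 1/4 = 107.5
  blue: 430 × 2/4 = 215
  white: 430 × 1/4 = 107.5
χ² = Σ (O − E)² / E
  black: (110 − 107.5)² / 107.5 = 0.0581
  blue: (230 − 215)² / 215 = 1.0465
  white: (90 − 107.5)² / 107.5 = 2.8488
χ² = 0.0581 + 1.0465 + 2.8488 = 3.9534 ≈ 3.953

3.953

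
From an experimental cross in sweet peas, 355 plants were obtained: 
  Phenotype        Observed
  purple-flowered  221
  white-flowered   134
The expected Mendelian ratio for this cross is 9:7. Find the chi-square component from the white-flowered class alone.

2.925

The 9:7 ratio has 16 parts, so with N = 355 the expected counts are:
  purple-flowered: 355 × 9/16 = 199.6875
  white-flowered: 355 × 7/16 = 155.3125
Contribution of white-flowered: (134 − 155.3125)² / 155.3125 = 2.9246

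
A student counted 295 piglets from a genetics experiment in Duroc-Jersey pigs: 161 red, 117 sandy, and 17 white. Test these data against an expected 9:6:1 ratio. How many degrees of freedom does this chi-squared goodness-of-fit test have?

2

A goodness-of-fit test with 3 phenotype classes has df = 3 − 1 = 2.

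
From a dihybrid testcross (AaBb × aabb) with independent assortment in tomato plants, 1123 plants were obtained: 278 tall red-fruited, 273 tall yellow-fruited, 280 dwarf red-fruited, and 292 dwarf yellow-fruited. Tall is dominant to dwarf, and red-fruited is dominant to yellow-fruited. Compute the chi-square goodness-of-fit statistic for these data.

0.694

A dihybrid testcross with independent assortment gives a 1:1:1:1 ratio.
Under the 1:1:1:1 hypothesis (Σ ratio = 4, N = 1123):
  tall red-fruited: 1123 × 1/4 = 280.75
  tall yellow-fruited: 1123 × 1/4 = 280.75
  dwarf red-fruited: 1123 × 1/4 = 280.75
  dwarf yellow-fruited: 1123 × 1/4 = 280.75
χ² = Σ (O − E)² / E
  tall red-fruited: (278 − 280.75)² / 280.75 = 0.0269
  tall yellow-fruited: (273 − 280.75)² / 280.75 = 0.2139
  dwarf red-fruited: (280 − 280.75)² / 280.75 = 0.0020
  dwarf yellow-fruited: (292 − 280.75)² / 280.75 = 0.4508
χ² = 0.0269 + 0.2139 + 0.0020 + 0.4508 = 0.6936 ≈ 0.694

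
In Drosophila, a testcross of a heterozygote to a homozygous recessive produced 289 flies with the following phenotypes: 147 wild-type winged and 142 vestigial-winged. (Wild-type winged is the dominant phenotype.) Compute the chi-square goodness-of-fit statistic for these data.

0.087

A testcross of a heterozygote (Aa × aa) gives a 1:1 phenotypic ratio.
Expected counts for N = 289 under a 1:1 ratio (total parts = 2):
  wild-type winged: 289 × 1/2 = 144.5
  vestigial-winged: 289 × 1/2 = 144.5
χ² = Σ (O − E)² / E
  wild-type winged: (147 − 144.5)² / 144.5 = 0.0433
  vestigial-winged: (142 − 144.5)² / 144.5 = 0.0433
χ² = 0.0433 + 0.0433 = 0.0866 ≈ 0.087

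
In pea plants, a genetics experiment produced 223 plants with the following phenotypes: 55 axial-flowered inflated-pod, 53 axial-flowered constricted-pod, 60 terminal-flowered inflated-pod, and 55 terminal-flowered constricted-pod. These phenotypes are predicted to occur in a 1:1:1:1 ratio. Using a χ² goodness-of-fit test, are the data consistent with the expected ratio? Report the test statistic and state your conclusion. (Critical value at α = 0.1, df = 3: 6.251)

Under the 1:1:1:1 hypothesis (Σ ratio = 4, N = 223):
  axial-flowered inflated-pod: 223 × 1/4 = 55.75
  axial-flowered constricted-pod: 223 × 1/4 = 55.75
  terminal-flowered inflated-pod: 223 × 1/4 = 55.75
  terminal-flowered constricted-pod: 223 × 1/4 = 55.75
χ² = Σ (O − E)² / E
  axial-flowered inflated-pod: (55 − 55.75)² / 55.75 = 0.0101
  axial-flowered constricted-pod: (53 − 55.75)² / 55.75 = 0.1357
  terminal-flowered inflated-pod: (60 − 55.75)² / 55.75 = 0.3240
  terminal-flowered constricted-pod: (55 − 55.75)² / 55.75 = 0.0101
χ² = 0.0101 + 0.1357 + 0.3240 + 0.0101 = 0.4799 ≈ 0.480
Degrees of freedom = 4 − 1 = 3; critical value at α = 0.1 is 6.251.
Since 0.480 < 6.251, we fail to reject the null hypothesis — the data are consistent with the 1:1:1:1 ratio.

0.480; consistent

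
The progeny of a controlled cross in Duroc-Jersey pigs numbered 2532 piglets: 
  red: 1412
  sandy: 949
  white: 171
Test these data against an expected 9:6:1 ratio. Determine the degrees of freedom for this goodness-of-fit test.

2

A goodness-of-fit test with 3 phenotype classes has df = 3 − 1 = 2.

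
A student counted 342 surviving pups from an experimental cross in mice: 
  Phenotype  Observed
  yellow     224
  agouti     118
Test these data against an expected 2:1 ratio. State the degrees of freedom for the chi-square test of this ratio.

1

A goodness-of-fit test with 2 phenotype classes has df = 2 − 1 = 1.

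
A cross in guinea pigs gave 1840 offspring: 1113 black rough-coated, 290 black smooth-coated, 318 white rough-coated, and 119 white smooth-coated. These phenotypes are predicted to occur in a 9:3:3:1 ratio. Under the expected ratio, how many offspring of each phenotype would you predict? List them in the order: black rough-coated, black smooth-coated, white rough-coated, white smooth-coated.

Total ratio parts = 16. Expected numbers out of 1840:
  black rough-coated: 1840 × 9/16 = 1035
  black smooth-coated: 1840 × 3/16 = 345
  white rough-coated: 1840 × 3/16 = 345
  white smooth-coated: 1840 × 1/16 = 115

1035, 345, 345, 115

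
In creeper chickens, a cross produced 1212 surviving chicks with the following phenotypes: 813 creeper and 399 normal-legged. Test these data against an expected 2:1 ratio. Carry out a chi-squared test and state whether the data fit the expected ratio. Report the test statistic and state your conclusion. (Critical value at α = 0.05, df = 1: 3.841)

The 2:1 ratio has 3 parts, so with N = 1212 the expected counts are:
  creeper: 1212 × 2/3 = 808
  normal-legged: 1212 × 1/3 = 404
χ² = Σ (O − E)² / E
  creeper: (813 − 808)² / 808 = 0.0309
  normal-legged: (399 − 404)² / 404 = 0.0619
χ² = 0.0309 + 0.0619 = 0.0928 ≈ 0.093
Degrees of freedom = 2 − 1 = 1; critical value at α = 0.05 is 3.841.
Since 0.093 < 3.841, we fail to reject the null hypothesis — the data are consistent with the 2:1 ratio.

0.093; consistent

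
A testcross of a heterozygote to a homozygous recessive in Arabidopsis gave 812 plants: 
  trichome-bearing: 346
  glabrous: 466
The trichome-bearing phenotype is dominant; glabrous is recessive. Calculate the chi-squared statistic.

17.734

A testcross of a heterozygote (Aa × aa) gives a 1:1 phenotypic ratio.
Expected counts for N = 812 under a 1:1 ratio (total parts = 2):
  trichome-bearing: 812 × 1/2 = 406
  glabrous: 812 × 1/2 = 406
χ² = Σ (O − E)² / E
  trichome-bearing: (346 − 406)² / 406 = 8.8670
  glabrous: (466 − 406)² / 406 = 8.8670
χ² = 8.8670 + 8.8670 = 17.734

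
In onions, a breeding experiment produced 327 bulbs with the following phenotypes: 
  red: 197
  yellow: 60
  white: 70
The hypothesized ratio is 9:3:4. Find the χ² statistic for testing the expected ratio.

2.645

Total ratio parts = 16. Expected numbers out of 327:
  red: 327 × 9/16 = 183.9375
  yellow: 327 × 3/16 = 61.3125
  white: 327 × 4/16 = 81.75
χ² = Σ (O − E)² / E
  red: (197 − 183.9375)² / 183.9375 = 0.9276
  yellow: (60 − 61.3125)² / 61.3125 = 0.0281
  white: (70 − 81.75)² / 81.75 = 1.6888
χ² = 0.9276 + 0.0281 + 1.6888 = 2.6445 ≈ 2.645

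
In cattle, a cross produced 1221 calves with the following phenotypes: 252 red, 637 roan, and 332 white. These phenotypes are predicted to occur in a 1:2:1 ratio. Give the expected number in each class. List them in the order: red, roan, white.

305.25, 610.5, 305.25

The 1:2:1 ratio has 4 parts, so with N = 1221 the expected counts are:
  red: 1221 × 1/4 = 305.25
  roan: 1221 × 2/4 = 610.5
  white: 1221 × 1/4 = 305.25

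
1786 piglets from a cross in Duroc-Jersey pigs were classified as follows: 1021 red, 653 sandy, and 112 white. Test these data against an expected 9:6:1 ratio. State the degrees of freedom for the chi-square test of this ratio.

A goodness-of-fit test with 3 phenotype classes has df = 3 − 1 = 2.

2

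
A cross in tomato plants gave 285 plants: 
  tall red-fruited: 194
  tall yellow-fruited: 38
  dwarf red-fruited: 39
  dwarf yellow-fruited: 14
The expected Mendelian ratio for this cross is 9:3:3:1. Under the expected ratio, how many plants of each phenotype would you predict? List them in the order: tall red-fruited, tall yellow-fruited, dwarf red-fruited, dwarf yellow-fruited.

160.3125, 53.4375, 53.4375, 17.8125

Total ratio parts = 16. Expected numbers out of 285:
  tall red-fruited: 285 × 9/16 = 160.3125
  tall yellow-fruited: 285 × 3/16 = 53.4375
  dwarf red-fruited: 285 × 3/16 = 53.4375
  dwarf yellow-fruited: 285 × 1/16 = 17.8125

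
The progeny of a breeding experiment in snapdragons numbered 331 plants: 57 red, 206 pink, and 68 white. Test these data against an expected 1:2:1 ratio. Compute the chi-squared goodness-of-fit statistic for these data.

Under the 1:2:1 hypothesis (Σ ratio = 4, N = 331):
  red: 331 × 1/4 = 82.75
  pink: 331 × 2/4 = 165.5
  white: 331 × 1/4 = 82.75
χ² = Σ (O − E)² / E
  red: (57 − 82.75)² / 82.75 = 8.0128
  pink: (206 − 165.5)² / 165.5 = 9.9109
  white: (68 − 82.75)² / 82.75 = 2.6292
χ² = 8.0128 + 9.9109 + 2.6292 = 20.5529 ≈ 20.553

20.553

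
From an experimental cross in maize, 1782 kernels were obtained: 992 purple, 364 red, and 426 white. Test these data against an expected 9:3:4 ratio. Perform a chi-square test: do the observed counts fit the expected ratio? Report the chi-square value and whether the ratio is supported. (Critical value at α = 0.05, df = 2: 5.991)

Total ratio parts = 16. Expected numbers out of 1782:
  purple: 1782 × 9/16 = 1002.375
  red: 1782 × 3/16 = 334.125
  white: 1782 × 4/16 = 445.5
χ² = Σ (O − E)² / E
  purple: (992 − 1002.375)² / 1002.375 = 0.1074
  red: (364 − 334.125)² / 334.125 = 2.6712
  white: (426 − 445.5)² / 445.5 = 0.8535
χ² = 0.1074 + 2.6712 + 0.8535 = 3.6321 ≈ 3.632
Degrees of freedom = 3 − 1 = 2; critical value at α = 0.05 is 5.991.
Since 3.632 < 5.991, we fail to reject the null hypothesis — the data are consistent with the 9:3:4 ratio.

3.632; consistent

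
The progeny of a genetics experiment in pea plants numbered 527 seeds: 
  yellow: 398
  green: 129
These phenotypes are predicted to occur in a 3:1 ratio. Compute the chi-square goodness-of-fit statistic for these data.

0.077

The 3:1 ratio has 4 parts, so with N = 527 the expected counts are:
  yellow: 527 × 3/4 = 395.25
  green: 527 × 1/4 = 131.75
χ² = Σ (O − E)² / E
  yellow: (398 − 395.25)² / 395.25 = 0.0191
  green: (129 − 131.75)² / 131.75 = 0.0574
χ² = 0.0191 + 0.0574 = 0.0765 ≈ 0.077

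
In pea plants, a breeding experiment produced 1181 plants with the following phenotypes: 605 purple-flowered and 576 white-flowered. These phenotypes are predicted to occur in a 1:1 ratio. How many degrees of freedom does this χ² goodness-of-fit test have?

A goodness-of-fit test with 2 phenotype classes has df = 2 − 1 = 1.

1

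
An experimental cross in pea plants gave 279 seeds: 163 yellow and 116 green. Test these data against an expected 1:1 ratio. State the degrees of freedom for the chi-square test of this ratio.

A goodness-of-fit test with 2 phenotype classes has df = 2 − 1 = 1.

1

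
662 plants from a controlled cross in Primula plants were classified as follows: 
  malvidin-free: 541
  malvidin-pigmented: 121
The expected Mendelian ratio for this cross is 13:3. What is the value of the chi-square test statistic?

The 13:3 ratio has 16 parts, so with N = 662 the expected counts are:
  malvidin-free: 662 × 13/16 = 537.875
  malvidin-pigmented: 662 × 3/16 = 124.125
χ² = Σ (O − E)² / E
  malvidin-free: (541 − 537.875)² / 537.875 = 0.0182
  malvidin-pigmented: (121 − 124.125)² / 124.125 = 0.0787
χ² = 0.0182 + 0.0787 = 0.0969 ≈ 0.097

0.097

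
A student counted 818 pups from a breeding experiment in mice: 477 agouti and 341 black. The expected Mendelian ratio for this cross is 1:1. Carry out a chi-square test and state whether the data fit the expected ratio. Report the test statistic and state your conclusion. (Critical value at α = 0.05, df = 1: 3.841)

Under the 1:1 hypothesis (Σ ratio = 2, N = 818):
  agouti: 818 × 1/2 = 409
  black: 818 × 1/2 = 409
χ² = Σ (O − E)² / E
  agouti: (477 − 409)² / 409 = 11.3056
  black: (341 − 409)² / 409 = 11.3056
χ² = 11.3056 + 11.3056 = 22.6112 ≈ 22.611
Degrees of freedom = 2 − 1 = 1; critical value at α = 0.05 is 3.841.
Since 22.611 > 3.841, we reject the null hypothesis — the data do not fit the 1:1 ratio.

22.611; not consistent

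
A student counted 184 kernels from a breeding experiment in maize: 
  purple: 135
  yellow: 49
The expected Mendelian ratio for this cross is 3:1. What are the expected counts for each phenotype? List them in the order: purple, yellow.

The 3:1 ratio has 4 parts, so with N = 184 the expected counts are:
  purple: 184 × 3/4 = 138
  yellow: 184 × 1/4 = 46

138, 46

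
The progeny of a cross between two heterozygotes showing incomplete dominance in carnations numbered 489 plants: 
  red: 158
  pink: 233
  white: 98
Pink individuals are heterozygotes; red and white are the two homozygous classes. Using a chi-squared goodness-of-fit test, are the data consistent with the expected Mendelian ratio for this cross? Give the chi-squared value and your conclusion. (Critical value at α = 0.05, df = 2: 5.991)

15.806; not consistent

With incomplete dominance, a heterozygote × heterozygote cross gives a 1:2:1 phenotypic ratio.
The 1:2:1 ratio has 4 parts, so with N = 489 the expected counts are:
  red: 489 × 1/4 = 122.25
  pink: 489 × 2/4 = 244.5
  white: 489 × 1/4 = 122.25
χ² = Σ (O − E)² / E
  red: (158 − 122.25)² / 122.25 = 10.4545
  pink: (233 − 244.5)² / 244.5 = 0.5409
  white: (98 − 122.25)² / 122.25 = 4.8103
χ² = 10.4545 + 0.5409 + 4.8103 = 15.8057 ≈ 15.806
Degrees of freedom = 3 − 1 = 2; critical value at α = 0.05 is 5.991.
Since 15.806 > 5.991, we reject the null hypothesis — the data do not fit the 1:2:1 ratio.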